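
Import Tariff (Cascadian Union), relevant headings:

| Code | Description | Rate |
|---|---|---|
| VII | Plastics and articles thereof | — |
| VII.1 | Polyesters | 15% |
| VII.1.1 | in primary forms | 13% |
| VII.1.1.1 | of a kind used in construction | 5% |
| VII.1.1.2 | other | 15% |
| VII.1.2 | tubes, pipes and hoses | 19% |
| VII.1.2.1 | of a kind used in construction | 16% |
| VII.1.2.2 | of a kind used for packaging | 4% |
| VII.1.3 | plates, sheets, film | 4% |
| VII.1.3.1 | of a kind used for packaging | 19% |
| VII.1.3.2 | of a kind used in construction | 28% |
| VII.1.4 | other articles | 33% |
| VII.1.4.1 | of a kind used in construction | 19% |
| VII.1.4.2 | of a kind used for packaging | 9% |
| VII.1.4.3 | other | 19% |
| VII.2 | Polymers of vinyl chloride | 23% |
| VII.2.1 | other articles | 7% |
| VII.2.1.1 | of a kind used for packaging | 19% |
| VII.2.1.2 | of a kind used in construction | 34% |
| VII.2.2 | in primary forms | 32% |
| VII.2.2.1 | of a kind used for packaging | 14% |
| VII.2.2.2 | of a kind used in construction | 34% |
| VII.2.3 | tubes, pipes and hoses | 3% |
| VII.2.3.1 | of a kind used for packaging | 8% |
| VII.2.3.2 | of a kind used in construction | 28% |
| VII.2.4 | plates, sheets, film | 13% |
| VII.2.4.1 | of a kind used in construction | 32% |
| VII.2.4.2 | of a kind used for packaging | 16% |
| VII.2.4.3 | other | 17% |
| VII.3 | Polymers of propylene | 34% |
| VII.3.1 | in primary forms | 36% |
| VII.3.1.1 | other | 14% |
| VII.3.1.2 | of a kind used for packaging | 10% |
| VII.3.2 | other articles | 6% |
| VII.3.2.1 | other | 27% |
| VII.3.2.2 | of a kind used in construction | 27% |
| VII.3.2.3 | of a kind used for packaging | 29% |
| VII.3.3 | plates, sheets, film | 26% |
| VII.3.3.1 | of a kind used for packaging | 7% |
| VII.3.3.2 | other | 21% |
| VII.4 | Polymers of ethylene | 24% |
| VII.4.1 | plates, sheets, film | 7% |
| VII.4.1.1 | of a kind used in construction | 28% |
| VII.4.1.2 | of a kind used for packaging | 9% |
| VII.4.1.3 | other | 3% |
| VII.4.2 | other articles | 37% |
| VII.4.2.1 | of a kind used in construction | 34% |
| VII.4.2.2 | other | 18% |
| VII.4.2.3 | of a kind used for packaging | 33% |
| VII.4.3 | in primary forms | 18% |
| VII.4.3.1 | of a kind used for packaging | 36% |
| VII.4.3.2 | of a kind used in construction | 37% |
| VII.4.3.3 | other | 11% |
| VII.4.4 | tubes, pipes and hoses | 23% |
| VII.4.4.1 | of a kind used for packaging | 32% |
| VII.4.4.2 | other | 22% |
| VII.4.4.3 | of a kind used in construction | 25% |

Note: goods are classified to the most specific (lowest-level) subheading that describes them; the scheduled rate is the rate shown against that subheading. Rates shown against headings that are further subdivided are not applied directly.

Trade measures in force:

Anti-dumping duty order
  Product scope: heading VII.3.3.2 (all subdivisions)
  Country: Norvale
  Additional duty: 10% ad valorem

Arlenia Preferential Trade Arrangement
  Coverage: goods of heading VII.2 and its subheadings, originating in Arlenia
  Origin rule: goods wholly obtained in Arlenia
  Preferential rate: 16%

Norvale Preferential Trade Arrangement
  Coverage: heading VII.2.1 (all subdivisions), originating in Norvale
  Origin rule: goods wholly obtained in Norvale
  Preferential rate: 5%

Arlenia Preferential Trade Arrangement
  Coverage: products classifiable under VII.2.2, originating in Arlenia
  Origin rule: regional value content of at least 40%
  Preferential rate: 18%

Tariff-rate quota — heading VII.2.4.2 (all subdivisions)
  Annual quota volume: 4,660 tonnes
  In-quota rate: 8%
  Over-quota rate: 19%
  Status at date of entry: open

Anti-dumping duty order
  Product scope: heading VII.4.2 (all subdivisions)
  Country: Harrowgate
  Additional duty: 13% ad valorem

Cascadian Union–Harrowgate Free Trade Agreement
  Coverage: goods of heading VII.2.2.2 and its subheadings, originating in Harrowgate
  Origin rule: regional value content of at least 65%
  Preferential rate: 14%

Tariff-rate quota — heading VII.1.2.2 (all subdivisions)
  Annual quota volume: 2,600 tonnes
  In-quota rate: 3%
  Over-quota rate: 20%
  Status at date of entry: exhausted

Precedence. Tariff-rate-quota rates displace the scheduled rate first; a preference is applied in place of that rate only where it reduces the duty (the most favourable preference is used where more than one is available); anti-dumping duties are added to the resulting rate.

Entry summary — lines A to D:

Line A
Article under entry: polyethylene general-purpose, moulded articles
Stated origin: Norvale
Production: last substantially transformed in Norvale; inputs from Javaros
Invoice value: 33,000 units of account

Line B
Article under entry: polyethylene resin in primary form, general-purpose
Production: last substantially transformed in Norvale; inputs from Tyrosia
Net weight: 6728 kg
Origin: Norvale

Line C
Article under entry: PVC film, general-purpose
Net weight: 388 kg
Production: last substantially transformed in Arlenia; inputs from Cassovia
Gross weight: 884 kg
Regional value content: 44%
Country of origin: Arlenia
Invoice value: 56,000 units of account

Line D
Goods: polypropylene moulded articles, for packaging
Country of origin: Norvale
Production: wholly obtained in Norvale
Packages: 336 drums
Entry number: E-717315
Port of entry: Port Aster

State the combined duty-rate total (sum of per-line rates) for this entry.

75%

Line A: polyethylene → VII.4; moulded articles → VII.4.2; general-purpose → VII.4.2.2. Scheduled 18%. Norvale agreement on VII.2.1: VII.4.2.2 not covered. → 18%.
Line B: polyethylene → VII.4; resin in primary form → VII.4.3; general-purpose → VII.4.3.3. Scheduled 11%. Norvale agreement on VII.2.1: VII.4.3.3 not covered. → 11%.
Line C: PVC → VII.2; film → VII.2.4; general-purpose → VII.2.4.3. Scheduled 17%. Arlenia agreement on VII.2: not wholly obtained; Arlenia agreement on VII.2.2: VII.2.4.3 not covered. → 17%.
Line D: polypropylene → VII.3; moulded articles → VII.3.2; for packaging → VII.3.2.3. Scheduled 29%. Norvale agreement on VII.2.1: VII.3.2.3 not covered. → 29%.
Sum: 18% + 11% + 17% + 29% = 75%.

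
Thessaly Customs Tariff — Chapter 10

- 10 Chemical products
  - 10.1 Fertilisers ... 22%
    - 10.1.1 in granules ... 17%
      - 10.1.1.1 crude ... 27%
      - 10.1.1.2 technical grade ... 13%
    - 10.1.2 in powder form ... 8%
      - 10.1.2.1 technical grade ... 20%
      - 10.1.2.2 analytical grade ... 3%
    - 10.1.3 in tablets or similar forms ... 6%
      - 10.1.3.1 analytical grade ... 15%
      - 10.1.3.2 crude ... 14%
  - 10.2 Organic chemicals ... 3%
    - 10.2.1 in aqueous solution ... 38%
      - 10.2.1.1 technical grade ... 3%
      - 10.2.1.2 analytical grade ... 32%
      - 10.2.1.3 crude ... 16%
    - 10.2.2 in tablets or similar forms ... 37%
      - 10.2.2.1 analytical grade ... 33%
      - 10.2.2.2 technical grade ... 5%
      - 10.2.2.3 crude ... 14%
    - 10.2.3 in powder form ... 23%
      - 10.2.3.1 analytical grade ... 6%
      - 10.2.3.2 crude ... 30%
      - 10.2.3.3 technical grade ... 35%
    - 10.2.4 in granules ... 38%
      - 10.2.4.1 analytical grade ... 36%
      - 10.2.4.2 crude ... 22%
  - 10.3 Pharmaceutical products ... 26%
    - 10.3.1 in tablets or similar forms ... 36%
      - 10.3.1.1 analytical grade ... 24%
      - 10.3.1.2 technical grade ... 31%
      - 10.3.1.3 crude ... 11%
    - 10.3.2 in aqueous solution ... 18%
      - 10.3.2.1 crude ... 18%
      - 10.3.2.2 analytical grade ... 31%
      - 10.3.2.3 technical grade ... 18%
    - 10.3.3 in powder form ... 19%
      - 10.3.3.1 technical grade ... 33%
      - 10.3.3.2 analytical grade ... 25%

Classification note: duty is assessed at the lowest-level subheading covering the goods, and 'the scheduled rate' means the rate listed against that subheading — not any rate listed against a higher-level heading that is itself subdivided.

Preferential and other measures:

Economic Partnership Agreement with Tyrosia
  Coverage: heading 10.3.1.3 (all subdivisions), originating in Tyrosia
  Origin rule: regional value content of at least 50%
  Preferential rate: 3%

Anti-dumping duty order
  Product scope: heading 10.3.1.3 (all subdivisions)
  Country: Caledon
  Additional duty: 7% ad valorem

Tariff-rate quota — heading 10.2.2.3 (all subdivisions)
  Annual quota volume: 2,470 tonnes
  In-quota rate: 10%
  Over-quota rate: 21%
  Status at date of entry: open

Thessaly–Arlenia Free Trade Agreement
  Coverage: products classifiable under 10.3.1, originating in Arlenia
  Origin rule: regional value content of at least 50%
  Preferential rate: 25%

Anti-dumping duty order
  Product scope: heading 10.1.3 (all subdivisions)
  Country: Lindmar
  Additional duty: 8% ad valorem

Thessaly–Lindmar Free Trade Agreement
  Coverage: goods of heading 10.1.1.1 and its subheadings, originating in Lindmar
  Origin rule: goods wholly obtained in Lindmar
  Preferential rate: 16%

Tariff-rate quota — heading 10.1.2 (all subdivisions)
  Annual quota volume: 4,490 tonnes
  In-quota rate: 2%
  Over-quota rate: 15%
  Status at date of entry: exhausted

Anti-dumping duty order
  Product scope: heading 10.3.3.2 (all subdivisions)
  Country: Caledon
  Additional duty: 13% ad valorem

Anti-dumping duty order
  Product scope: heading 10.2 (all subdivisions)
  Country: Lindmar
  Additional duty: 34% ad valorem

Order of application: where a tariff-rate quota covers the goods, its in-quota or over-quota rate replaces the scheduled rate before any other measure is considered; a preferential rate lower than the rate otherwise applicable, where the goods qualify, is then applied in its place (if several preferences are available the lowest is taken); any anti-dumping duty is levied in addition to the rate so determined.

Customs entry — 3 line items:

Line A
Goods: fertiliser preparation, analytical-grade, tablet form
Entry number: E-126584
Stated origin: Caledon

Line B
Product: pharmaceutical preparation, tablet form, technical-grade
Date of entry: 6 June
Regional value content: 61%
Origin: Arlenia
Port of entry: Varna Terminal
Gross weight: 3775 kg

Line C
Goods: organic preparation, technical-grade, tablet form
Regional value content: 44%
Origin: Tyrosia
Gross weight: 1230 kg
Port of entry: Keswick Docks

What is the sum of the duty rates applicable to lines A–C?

45%

Line A: fertiliser → 10.1; tablet form → 10.1.3; analytical-grade → 10.1.3.1. Scheduled 15%. No special measure applies. → 15%.
Line B: pharmaceutical → 10.3; tablet form → 10.3.1; technical-grade → 10.3.1.2. Scheduled 31%. Arlenia agreement on 10.3.1: RVC ≥ 50% → 25% available; preferential 25%. → 25%.
Line C: organic → 10.2; tablet form → 10.2.2; technical-grade → 10.2.2.2. Scheduled 5%. Tyrosia agreement on 10.3.1.3: 10.2.2.2 not covered. → 5%.
Sum: 15% + 25% + 5% = 45%.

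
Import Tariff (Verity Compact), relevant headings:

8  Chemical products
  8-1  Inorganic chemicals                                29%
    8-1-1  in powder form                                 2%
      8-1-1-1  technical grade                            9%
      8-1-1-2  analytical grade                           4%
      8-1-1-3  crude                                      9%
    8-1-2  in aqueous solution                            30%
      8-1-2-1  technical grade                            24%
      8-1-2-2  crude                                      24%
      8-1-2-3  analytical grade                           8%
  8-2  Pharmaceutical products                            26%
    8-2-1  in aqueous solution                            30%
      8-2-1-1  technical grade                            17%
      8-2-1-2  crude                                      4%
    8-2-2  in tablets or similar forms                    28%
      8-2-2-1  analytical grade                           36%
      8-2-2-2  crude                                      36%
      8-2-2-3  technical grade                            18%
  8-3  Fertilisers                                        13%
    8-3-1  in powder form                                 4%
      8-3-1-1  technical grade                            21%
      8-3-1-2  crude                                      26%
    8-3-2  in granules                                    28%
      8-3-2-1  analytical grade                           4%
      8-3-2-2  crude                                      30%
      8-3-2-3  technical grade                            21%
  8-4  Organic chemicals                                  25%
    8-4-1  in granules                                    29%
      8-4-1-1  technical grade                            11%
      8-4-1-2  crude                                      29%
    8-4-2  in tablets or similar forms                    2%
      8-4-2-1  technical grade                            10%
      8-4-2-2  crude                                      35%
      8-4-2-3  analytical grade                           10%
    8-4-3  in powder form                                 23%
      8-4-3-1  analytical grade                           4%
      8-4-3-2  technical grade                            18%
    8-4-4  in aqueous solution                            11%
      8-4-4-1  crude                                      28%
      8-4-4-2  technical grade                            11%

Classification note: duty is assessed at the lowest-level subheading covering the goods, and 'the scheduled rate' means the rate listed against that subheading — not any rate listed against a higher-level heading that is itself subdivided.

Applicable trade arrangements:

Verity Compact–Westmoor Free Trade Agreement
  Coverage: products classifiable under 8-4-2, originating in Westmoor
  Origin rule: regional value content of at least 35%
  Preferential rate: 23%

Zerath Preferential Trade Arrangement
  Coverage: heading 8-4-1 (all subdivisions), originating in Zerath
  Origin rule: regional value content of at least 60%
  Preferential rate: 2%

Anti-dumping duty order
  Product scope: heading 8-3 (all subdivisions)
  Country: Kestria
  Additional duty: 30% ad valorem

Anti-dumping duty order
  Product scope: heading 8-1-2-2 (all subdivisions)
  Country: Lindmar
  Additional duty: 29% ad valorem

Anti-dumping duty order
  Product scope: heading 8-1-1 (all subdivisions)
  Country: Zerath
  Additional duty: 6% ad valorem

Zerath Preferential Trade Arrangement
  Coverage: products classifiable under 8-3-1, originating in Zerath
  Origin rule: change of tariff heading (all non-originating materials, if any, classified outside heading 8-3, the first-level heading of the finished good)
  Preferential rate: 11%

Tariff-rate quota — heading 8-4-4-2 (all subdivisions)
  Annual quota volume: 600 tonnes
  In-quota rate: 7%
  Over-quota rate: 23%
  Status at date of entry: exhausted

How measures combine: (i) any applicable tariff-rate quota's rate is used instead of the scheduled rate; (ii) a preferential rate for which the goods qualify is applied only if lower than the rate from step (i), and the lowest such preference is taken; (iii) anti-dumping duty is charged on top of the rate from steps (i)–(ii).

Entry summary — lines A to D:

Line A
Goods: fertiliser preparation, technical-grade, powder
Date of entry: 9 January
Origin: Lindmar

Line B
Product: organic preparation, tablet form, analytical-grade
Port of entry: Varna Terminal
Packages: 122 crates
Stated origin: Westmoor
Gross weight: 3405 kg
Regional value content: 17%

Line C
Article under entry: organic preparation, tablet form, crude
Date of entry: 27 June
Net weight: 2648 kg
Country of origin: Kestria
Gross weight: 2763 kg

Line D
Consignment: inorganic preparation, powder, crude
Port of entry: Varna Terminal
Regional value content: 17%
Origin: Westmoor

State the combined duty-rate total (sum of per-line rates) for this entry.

Line A: fertiliser → 8-3; powder → 8-3-1; technical-grade → 8-3-1-1. Scheduled 21%. No special measure applies. → 21%.
Line B: organic → 8-4; tablet form → 8-4-2; analytical-grade → 8-4-2-3. Scheduled 10%. Westmoor agreement on 8-4-2: RVC < 35%. → 10%.
Line C: organic → 8-4; tablet form → 8-4-2; crude → 8-4-2-2. Scheduled 35%. No special measure applies. → 35%.
Line D: inorganic → 8-1; powder → 8-1-1; crude → 8-1-1-3. Scheduled 9%. Westmoor agreement on 8-4-2: 8-1-1-3 not covered. → 9%.
Sum: 21% + 10% + 35% + 9% = 75%.

75%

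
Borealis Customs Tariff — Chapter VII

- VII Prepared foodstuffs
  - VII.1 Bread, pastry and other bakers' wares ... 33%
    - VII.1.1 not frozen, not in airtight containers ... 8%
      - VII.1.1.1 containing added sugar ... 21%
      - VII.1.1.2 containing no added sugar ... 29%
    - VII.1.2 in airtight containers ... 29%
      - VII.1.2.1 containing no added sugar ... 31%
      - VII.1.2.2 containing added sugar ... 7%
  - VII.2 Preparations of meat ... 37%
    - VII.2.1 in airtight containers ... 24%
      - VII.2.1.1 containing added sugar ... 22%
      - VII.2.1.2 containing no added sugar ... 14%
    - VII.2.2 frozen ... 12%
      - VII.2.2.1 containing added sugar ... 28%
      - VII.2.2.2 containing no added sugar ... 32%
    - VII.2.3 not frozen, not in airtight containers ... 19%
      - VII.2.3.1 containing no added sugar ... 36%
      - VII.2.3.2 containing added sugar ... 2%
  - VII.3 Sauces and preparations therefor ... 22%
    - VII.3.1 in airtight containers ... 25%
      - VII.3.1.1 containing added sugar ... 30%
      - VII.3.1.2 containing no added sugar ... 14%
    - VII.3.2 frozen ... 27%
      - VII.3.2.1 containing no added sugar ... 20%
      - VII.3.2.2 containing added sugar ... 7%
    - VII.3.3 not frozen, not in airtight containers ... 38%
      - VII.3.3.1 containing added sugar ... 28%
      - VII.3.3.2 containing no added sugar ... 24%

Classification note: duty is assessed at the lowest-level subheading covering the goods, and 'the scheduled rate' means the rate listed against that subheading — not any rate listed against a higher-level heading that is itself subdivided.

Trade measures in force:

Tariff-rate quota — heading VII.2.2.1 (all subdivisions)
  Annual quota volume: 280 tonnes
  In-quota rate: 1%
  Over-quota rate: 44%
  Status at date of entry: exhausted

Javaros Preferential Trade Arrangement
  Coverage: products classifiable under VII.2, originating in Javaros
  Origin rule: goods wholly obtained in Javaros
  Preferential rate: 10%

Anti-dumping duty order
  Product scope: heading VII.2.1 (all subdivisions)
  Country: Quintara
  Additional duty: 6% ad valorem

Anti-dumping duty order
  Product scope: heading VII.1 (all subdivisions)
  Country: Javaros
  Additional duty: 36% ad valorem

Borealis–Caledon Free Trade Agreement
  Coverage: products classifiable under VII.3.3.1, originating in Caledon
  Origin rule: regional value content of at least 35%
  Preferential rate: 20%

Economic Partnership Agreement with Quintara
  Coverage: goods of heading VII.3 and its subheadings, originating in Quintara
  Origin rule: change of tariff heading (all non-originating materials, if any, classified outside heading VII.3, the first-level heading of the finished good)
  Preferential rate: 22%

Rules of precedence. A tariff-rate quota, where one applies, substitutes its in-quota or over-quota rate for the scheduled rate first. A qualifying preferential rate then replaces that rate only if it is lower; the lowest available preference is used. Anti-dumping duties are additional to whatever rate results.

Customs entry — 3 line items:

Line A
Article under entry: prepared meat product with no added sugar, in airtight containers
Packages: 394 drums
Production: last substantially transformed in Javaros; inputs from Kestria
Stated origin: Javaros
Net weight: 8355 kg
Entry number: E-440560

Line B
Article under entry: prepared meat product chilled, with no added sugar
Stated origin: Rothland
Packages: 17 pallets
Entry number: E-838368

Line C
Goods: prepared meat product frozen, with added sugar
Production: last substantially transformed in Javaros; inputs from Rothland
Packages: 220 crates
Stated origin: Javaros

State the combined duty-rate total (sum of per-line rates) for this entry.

Line A: prepared meat product → VII.2; in airtight containers → VII.2.1; with no added sugar → VII.2.1.2. Scheduled 14%. Javaros agreement on VII.2: not wholly obtained. → 14%.
Line B: prepared meat product → VII.2; chilled → VII.2.3; with no added sugar → VII.2.3.1. Scheduled 36%. No special measure applies. → 36%.
Line C: prepared meat product → VII.2; frozen → VII.2.2; with added sugar → VII.2.2.1. Scheduled 28%. quota on VII.2.2.1 exhausted → over-quota 44%; Javaros agreement on VII.2: not wholly obtained. → 44%.
Sum: 14% + 36% + 44% = 94%.

94%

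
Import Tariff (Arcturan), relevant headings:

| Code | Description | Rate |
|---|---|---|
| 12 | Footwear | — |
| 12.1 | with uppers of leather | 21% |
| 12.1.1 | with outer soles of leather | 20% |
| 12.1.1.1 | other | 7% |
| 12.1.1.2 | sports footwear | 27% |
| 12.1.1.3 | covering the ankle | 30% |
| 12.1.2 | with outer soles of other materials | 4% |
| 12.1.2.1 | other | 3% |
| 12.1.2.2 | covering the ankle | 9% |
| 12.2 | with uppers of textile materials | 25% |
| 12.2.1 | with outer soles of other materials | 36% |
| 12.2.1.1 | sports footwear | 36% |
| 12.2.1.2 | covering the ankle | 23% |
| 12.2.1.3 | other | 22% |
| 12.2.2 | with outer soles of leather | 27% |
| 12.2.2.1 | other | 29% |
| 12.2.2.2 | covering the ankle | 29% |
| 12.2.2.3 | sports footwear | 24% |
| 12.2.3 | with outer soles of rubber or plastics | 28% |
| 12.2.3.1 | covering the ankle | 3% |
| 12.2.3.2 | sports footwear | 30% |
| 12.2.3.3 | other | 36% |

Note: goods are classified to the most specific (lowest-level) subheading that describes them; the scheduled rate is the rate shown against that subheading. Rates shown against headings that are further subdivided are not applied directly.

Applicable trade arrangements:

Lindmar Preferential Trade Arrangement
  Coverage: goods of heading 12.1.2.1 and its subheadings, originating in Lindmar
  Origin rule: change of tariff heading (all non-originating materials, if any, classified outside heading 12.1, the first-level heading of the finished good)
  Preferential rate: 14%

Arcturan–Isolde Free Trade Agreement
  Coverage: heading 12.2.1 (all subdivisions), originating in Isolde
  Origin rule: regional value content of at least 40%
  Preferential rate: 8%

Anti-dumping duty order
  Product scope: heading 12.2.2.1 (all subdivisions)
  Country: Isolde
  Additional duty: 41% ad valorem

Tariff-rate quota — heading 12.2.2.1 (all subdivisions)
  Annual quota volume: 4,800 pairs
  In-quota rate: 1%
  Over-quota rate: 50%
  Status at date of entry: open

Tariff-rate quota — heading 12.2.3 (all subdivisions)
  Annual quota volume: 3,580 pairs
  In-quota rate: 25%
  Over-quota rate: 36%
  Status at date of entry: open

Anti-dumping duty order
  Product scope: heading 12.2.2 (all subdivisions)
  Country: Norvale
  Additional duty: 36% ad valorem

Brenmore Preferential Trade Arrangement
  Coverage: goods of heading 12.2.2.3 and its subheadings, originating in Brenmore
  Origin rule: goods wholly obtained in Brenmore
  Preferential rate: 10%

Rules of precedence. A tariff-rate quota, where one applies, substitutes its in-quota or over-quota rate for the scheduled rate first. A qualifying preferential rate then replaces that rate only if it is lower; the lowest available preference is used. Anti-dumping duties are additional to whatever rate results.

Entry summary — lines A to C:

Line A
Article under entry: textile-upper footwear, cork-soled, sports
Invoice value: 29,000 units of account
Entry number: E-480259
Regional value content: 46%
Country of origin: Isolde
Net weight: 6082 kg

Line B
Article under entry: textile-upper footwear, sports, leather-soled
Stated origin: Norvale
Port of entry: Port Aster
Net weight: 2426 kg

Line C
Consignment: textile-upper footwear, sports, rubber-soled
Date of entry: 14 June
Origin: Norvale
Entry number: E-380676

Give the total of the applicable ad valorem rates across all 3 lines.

93%

Line A: textile-upper → 12.2; cork-soled → 12.2.1; sports → 12.2.1.1. Scheduled 36%. Isolde agreement on 12.2.1: RVC ≥ 40% → 8% available; preferential 8%. → 8%.
Line B: textile-upper → 12.2; leather-soled → 12.2.2; sports → 12.2.2.3. Scheduled 24%. anti-dumping (Norvale, 12.2.2): +36%; total 24% + 36% = 60%. → 60%.
Line C: textile-upper → 12.2; rubber-soled → 12.2.3; sports → 12.2.3.2. Scheduled 30%. quota on 12.2.3 open → in-quota 25%. → 25%.
Sum: 8% + 60% + 25% = 93%.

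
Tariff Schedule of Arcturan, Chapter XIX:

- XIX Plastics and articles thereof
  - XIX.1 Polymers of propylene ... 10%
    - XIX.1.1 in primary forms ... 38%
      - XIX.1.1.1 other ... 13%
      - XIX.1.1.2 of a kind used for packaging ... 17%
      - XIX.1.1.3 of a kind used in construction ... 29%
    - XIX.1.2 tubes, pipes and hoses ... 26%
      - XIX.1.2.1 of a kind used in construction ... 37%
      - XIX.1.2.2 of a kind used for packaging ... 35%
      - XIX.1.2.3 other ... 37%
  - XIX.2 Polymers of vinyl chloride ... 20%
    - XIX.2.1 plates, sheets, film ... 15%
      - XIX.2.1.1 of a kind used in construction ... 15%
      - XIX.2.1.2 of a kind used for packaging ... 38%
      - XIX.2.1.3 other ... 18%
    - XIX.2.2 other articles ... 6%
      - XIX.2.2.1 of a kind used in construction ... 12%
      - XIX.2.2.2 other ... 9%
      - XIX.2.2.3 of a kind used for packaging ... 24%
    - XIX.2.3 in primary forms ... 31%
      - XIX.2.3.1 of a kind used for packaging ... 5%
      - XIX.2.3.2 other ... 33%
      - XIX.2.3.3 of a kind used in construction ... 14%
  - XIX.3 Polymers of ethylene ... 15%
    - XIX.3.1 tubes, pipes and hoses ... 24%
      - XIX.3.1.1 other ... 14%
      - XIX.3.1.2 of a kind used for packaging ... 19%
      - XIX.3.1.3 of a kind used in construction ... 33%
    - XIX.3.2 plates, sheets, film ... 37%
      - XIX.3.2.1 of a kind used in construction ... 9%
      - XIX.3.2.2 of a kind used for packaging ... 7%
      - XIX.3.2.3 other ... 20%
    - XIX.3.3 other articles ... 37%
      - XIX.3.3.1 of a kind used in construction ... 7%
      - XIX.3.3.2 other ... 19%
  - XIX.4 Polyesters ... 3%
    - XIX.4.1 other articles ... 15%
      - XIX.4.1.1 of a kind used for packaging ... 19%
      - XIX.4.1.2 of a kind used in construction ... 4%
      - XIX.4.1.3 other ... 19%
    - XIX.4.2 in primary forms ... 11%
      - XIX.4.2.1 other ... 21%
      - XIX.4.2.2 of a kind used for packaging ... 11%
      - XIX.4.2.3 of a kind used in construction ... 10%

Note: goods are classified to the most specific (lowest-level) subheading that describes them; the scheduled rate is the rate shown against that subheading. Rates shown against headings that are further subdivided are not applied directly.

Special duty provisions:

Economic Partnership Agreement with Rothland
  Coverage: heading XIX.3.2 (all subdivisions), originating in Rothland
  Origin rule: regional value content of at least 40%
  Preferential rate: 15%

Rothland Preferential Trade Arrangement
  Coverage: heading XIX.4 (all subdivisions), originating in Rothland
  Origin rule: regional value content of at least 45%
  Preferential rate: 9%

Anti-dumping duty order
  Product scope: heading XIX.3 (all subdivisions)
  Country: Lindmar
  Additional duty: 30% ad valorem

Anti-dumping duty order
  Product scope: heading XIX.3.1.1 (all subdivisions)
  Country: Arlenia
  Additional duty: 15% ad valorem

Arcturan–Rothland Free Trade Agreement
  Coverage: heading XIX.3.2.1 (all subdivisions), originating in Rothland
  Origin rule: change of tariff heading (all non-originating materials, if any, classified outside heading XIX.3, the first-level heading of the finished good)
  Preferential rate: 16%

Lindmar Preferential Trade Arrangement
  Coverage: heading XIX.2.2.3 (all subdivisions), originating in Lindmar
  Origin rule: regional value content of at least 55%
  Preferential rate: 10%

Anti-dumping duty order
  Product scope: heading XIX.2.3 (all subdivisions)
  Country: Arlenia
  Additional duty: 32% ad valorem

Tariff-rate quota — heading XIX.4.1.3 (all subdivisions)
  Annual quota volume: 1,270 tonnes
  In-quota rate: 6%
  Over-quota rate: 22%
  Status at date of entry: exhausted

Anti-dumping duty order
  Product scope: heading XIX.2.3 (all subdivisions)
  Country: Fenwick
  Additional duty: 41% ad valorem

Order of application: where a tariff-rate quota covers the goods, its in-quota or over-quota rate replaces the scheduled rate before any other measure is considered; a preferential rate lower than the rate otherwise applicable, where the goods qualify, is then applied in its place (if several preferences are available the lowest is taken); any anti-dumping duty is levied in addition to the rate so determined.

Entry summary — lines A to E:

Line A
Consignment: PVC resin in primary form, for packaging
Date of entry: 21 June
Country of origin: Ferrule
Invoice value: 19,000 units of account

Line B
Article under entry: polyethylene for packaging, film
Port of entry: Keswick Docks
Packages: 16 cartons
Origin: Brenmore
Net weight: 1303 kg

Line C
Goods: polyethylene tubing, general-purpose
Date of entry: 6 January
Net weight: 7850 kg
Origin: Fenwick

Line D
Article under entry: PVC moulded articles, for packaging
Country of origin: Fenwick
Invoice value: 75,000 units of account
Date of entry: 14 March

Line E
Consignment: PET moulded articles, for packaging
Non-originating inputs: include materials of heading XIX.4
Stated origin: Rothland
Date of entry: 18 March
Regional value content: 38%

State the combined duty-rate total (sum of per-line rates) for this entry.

69%

Line A: PVC → XIX.2; resin in primary form → XIX.2.3; for packaging → XIX.2.3.1. Scheduled 5%. No special measure applies. → 5%.
Line B: polyethylene → XIX.3; film → XIX.3.2; for packaging → XIX.3.2.2. Scheduled 7%. No special measure applies. → 7%.
Line C: polyethylene → XIX.3; tubing → XIX.3.1; general-purpose → XIX.3.1.1. Scheduled 14%. No special measure applies. → 14%.
Line D: PVC → XIX.2; moulded articles → XIX.2.2; for packaging → XIX.2.2.3. Scheduled 24%. No special measure applies. → 24%.
Line E: PET → XIX.4; moulded articles → XIX.4.1; for packaging → XIX.4.1.1. Scheduled 19%. Rothland agreement on XIX.3.2: XIX.4.1.1 not covered; Rothland agreement on XIX.4: RVC < 45%; Rothland agreement on XIX.3.2.1: XIX.4.1.1 not covered. → 19%.
Sum: 5% + 7% + 14% + 24% + 19% = 69%.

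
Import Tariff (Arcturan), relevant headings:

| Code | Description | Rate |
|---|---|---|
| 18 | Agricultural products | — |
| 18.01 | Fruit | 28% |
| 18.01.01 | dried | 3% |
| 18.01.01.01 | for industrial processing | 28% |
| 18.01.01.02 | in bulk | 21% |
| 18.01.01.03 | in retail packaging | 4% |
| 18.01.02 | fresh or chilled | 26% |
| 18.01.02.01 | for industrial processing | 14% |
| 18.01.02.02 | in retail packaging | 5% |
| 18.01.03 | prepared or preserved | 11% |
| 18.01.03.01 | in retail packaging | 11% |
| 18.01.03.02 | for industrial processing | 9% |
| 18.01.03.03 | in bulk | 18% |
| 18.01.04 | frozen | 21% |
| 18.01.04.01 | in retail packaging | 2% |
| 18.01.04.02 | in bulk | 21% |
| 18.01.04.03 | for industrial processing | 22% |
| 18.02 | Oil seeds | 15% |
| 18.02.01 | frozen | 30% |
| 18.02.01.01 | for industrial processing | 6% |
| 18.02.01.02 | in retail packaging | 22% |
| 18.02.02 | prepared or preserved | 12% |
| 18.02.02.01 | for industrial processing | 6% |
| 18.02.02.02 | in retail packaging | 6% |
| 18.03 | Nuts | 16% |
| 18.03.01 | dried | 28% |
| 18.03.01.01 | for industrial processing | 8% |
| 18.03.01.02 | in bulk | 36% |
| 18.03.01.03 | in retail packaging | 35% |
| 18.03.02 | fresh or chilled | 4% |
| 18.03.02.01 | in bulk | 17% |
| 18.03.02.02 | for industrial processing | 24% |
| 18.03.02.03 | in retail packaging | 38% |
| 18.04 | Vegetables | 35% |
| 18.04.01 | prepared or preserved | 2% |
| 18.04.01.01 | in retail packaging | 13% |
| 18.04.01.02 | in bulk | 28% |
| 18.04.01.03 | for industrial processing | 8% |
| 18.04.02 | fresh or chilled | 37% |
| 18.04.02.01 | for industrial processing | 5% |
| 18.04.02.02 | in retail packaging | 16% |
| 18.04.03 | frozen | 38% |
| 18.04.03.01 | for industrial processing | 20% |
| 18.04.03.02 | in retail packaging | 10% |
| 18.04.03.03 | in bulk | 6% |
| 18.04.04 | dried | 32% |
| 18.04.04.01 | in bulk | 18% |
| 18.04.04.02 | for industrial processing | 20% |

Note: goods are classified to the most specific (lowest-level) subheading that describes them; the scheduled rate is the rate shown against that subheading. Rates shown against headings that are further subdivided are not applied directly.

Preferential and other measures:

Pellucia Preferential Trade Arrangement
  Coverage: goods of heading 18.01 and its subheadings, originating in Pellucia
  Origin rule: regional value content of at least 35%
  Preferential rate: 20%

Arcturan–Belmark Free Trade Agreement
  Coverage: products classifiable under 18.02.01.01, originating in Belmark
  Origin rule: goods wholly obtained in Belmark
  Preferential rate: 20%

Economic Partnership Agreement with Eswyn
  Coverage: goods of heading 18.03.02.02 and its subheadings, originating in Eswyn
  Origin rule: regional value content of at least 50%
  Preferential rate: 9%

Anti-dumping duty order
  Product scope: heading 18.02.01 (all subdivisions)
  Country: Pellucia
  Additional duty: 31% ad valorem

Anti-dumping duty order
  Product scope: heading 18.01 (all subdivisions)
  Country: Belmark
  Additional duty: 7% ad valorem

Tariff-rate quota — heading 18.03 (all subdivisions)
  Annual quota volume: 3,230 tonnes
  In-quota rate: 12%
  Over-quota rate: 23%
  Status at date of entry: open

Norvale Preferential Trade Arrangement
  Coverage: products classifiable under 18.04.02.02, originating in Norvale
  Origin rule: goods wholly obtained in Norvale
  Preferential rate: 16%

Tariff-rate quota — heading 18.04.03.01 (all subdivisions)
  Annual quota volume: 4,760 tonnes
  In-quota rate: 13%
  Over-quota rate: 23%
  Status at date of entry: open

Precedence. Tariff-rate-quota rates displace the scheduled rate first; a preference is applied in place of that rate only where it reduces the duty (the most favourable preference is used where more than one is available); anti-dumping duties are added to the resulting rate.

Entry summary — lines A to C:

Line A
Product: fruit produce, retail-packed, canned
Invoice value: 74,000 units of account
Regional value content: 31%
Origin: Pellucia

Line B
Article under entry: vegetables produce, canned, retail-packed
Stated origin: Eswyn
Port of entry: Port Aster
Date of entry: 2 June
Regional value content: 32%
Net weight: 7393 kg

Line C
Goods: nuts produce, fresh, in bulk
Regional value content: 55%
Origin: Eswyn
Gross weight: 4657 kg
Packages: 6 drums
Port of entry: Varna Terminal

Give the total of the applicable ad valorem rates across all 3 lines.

Line A: fruit → 18.01; canned → 18.01.03; retail-packed → 18.01.03.01. Scheduled 11%. Pellucia agreement on 18.01: RVC < 35%. → 11%.
Line B: vegetables → 18.04; canned → 18.04.01; retail-packed → 18.04.01.01. Scheduled 13%. Eswyn agreement on 18.03.02.02: 18.04.01.01 not covered. → 13%.
Line C: nuts → 18.03; fresh → 18.03.02; in bulk → 18.03.02.01. Scheduled 17%. quota on 18.03 open → in-quota 12%; Eswyn agreement on 18.03.02.02: 18.03.02.01 not covered. → 12%.
Sum: 11% + 13% + 12% = 36%.

36%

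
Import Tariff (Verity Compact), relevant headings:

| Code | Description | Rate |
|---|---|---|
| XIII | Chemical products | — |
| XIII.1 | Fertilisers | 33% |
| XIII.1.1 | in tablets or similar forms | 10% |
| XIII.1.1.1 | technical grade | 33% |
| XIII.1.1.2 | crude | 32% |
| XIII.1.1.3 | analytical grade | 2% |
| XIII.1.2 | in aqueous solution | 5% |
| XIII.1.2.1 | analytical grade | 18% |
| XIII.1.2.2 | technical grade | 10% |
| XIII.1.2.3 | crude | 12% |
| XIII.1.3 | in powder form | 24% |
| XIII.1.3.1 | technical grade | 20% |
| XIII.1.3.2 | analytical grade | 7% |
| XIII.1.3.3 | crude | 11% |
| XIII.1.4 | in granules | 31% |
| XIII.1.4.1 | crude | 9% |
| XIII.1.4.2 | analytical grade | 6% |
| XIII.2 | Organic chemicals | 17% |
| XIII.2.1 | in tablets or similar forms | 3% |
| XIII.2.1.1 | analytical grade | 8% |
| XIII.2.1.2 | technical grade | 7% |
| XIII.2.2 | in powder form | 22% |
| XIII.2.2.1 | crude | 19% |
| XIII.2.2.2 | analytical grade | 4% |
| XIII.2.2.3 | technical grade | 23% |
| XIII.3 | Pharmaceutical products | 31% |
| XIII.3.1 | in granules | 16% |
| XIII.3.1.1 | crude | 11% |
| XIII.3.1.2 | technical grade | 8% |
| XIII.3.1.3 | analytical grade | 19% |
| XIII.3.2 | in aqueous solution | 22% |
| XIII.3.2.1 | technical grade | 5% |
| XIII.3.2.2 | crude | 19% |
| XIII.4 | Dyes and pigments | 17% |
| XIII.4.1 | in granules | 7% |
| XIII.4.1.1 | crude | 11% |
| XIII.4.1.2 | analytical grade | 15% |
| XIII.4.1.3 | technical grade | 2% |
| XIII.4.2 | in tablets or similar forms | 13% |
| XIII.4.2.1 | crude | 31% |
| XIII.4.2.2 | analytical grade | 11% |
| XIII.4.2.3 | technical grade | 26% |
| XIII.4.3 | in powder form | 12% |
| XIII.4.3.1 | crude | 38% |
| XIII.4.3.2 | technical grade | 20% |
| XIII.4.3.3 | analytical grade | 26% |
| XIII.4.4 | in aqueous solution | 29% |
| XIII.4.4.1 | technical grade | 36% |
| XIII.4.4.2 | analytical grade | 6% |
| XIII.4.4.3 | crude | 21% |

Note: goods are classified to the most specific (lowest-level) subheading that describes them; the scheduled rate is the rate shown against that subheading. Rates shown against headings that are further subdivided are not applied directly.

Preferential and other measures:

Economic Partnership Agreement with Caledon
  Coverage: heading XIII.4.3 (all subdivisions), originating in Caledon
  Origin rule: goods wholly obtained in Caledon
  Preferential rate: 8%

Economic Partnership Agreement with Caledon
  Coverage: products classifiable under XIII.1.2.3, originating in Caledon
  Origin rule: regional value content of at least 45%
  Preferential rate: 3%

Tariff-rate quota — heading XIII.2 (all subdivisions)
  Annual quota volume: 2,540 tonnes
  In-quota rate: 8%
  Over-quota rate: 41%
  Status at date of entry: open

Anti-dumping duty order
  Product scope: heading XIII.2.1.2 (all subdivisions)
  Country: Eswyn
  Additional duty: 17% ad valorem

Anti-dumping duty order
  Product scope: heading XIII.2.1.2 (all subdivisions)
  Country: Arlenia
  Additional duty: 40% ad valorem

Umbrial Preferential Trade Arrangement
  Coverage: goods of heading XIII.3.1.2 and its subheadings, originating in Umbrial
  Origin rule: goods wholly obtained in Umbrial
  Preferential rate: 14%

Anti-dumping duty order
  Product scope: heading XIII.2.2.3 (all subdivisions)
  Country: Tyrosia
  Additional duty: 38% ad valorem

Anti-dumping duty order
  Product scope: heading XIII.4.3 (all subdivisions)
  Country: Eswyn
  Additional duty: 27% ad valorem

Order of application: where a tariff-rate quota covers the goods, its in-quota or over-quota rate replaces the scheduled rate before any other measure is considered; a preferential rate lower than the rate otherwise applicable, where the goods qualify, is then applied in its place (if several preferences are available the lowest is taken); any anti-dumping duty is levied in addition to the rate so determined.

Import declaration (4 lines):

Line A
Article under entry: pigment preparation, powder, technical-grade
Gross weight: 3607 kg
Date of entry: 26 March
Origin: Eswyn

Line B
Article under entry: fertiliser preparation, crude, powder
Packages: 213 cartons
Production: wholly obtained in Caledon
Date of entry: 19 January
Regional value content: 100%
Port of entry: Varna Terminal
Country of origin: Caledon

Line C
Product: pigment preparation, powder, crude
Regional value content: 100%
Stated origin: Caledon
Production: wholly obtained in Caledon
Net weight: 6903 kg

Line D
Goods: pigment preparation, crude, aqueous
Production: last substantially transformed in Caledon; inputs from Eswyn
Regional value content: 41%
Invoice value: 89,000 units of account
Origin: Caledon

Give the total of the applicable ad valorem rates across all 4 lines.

87%

Line A: pigment → XIII.4; powder → XIII.4.3; technical-grade → XIII.4.3.2. Scheduled 20%. anti-dumping (Eswyn, XIII.4.3): +27%; total 20% + 27% = 47%. → 47%.
Line B: fertiliser → XIII.1; powder → XIII.1.3; crude → XIII.1.3.3. Scheduled 11%. Caledon agreement on XIII.4.3: XIII.1.3.3 not covered; Caledon agreement on XIII.1.2.3: XIII.1.3.3 not covered. → 11%.
Line C: pigment → XIII.4; powder → XIII.4.3; crude → XIII.4.3.1. Scheduled 38%. Caledon agreement on XIII.4.3: wholly obtained → 8% available; Caledon agreement on XIII.1.2.3: XIII.4.3.1 not covered; preferential 8%. → 8%.
Line D: pigment → XIII.4; aqueous → XIII.4.4; crude → XIII.4.4.3. Scheduled 21%. Caledon agreement on XIII.4.3: XIII.4.4.3 not covered; Caledon agreement on XIII.1.2.3: XIII.4.4.3 not covered. → 21%.
Sum: 47% + 11% + 8% + 21% = 87%.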